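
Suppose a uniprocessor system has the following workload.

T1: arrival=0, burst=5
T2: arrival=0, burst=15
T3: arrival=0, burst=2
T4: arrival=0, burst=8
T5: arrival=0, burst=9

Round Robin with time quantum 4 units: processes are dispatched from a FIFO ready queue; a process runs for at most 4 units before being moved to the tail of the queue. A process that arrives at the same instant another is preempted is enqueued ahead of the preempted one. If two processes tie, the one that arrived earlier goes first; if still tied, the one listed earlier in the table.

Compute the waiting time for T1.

14

Gantt: | T1 0-4 | T2 4-8 | T3 8-10 | T4 10-14 | T5 14-18 | T1 18-19 | T2 19-23 | T4 23-27 | T5 27-31 | T2 31-35 | T5 35-36 | T2 36-39 |
Completion: T1=19  T2=39  T3=10  T4=27  T5=36
Waiting(T1) = turnaround − burst = 19 − 5 = 14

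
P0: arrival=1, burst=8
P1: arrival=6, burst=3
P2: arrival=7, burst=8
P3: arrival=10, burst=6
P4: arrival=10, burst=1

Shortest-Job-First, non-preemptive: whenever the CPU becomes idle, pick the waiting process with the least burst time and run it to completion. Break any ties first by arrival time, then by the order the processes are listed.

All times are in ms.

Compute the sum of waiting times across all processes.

20

Timeline: | idle 0-1 | P0 1-9 | P1 9-12 | P4 12-13 | P3 13-19 | P2 19-27 |
Completion: P0=9  P1=12  P2=27  P3=19  P4=13
Turnaround (C−A): P0=8  P1=6  P2=20  P3=9  P4=3
Waiting = turnaround − burst: P0=0, P1=3, P2=12, P3=3, P4=2
Total waiting = 0 + 3 + 12 + 3 + 2 = 20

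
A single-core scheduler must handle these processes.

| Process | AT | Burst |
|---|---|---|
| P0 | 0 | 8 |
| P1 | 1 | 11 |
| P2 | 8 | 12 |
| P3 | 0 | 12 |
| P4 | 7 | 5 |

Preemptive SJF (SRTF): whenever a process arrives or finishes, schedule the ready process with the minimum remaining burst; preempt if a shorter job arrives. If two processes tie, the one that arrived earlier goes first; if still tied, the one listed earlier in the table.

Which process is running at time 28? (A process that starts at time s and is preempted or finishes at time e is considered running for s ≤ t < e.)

P3

Gantt: | P0 0-8 | P4 8-13 | P1 13-24 | P3 24-36 | P2 36-48 |
Completion: P0=8  P1=24  P2=48  P3=36  P4=13
Turnaround (C−A): P0=8  P1=23  P2=40  P3=36  P4=6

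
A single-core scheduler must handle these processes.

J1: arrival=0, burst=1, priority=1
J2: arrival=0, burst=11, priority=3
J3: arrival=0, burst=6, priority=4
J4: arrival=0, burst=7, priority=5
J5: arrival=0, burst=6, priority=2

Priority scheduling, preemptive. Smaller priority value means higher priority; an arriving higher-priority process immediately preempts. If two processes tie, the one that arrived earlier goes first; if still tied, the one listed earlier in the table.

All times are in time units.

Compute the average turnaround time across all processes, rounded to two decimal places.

16.20

Gantt: | J1 0-1 | J5 1-7 | J2 7-18 | J3 18-24 | J4 24-31 |
Completion: J1=1  J2=18  J3=24  J4=31  J5=7
Turnaround times: J1=1, J2=18, J3=24, J4=31, J5=7
Average turnaround = (1+18+24+31+7) / 5 = 81/5 = 16.20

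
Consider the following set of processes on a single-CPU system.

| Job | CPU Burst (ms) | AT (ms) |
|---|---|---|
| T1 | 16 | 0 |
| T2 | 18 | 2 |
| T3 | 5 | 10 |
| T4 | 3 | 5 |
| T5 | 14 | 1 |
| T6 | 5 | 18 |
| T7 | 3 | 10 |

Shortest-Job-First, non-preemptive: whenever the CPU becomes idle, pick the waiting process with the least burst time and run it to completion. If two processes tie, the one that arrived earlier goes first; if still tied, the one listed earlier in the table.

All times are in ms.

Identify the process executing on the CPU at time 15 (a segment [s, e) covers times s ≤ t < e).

T1

Gantt: | T1 0-16 | T4 16-19 | T7 19-22 | T3 22-27 | T6 27-32 | T5 32-46 | T2 46-64 |
Completion: T1=16  T2=64  T3=27  T4=19  T5=46  T6=32  T7=22
Turnaround (C−A): T1=16  T2=62  T3=17  T4=14  T5=45  T6=14  T7=12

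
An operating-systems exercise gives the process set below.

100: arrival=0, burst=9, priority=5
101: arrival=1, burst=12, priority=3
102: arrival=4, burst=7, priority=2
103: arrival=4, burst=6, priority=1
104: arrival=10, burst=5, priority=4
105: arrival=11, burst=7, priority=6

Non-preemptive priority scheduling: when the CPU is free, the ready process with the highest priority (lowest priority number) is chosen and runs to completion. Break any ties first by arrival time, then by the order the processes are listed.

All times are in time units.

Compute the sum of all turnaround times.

135

Timeline: | 100 0-9 | 103 9-15 | 102 15-22 | 101 22-34 | 104 34-39 | 105 39-46 |
Completion: 100=9  101=34  102=22  103=15  104=39  105=46
Turnaround (C−A): 100=9  101=33  102=18  103=11  104=29  105=35
Turnaround = completion − arrival: 100=9, 101=33, 102=18, 103=11, 104=29, 105=35
Total turnaround = 9 + 33 + 18 + 11 + 29 + 35 = 135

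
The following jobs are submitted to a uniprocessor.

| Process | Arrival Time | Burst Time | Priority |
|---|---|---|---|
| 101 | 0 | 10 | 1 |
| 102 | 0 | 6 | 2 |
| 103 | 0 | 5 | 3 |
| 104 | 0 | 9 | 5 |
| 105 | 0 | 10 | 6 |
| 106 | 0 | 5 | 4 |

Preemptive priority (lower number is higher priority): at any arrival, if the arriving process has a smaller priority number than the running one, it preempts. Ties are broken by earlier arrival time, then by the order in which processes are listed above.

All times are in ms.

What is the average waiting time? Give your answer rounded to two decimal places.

18.00

Gantt: | 101 0-10 | 102 10-16 | 103 16-21 | 106 21-26 | 104 26-35 | 105 35-45 |
Completion: 101=10  102=16  103=21  104=35  105=45  106=26
Turnaround (C−A): 101=10  102=16  103=21  104=35  105=45  106=26
Waiting times: 101=0, 102=10, 103=16, 104=26, 105=35, 106=21
Average waiting = (0+10+16+26+35+21) / 6 = 108/6 = 18.00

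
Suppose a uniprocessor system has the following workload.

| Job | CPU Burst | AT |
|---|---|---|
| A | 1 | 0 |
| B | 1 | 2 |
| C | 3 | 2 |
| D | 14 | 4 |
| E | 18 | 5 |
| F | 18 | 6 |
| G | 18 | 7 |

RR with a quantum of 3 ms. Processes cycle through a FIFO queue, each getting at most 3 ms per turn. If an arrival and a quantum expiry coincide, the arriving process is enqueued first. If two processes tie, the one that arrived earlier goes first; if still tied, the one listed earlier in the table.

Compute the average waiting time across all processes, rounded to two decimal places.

Schedule: | A 0-1 | idle 1-2 | B 2-3 | C 3-6 | D 6-9 | E 9-12 | F 12-15 | G 15-18 | D 18-21 | E 21-24 | F 24-27 | G 27-30 | D 30-33 | E 33-36 | F 36-39 | G 39-42 | D 42-45 | E 45-48 | F 48-51 | G 51-54 | D 54-56 | E 56-59 | F 59-62 | G 62-65 | E 65-68 | F 68-71 | G 71-74 |
Completion: A=1  B=3  C=6  D=56  E=68  F=71  G=74
Turnaround (C−A): A=1  B=1  C=4  D=52  E=63  F=65  G=67
Waiting times: A=0, B=0, C=1, D=38, E=45, F=47, G=49
Average waiting = (0+0+1+38+45+47+49) / 7 = 180/7 = 25.71

25.71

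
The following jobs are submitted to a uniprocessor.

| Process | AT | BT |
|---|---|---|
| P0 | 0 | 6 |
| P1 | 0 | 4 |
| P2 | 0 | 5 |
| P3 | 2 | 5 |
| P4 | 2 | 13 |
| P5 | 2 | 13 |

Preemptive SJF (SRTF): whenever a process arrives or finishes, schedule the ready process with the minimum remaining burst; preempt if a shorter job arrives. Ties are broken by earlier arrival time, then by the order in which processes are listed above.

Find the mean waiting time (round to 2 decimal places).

Gantt: | P1 0-4 | P2 4-9 | P3 9-14 | P0 14-20 | P4 20-33 | P5 33-46 |
Completion: P0=20  P1=4  P2=9  P3=14  P4=33  P5=46
Turnaround (C−A): P0=20  P1=4  P2=9  P3=12  P4=31  P5=44
Waiting times: P0=14, P1=0, P2=4, P3=7, P4=18, P5=31
Average waiting = (14+0+4+7+18+31) / 6 = 74/6 = 12.33

12.33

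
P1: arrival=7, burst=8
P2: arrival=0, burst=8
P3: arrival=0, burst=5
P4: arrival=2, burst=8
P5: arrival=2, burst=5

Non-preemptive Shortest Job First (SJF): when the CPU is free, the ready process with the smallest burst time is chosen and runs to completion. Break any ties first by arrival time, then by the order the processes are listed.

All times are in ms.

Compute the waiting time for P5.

Gantt: | P3 0-5 | P5 5-10 | P2 10-18 | P4 18-26 | P1 26-34 |
Completion: P1=34  P2=18  P3=5  P4=26  P5=10
Turnaround (C−A): P1=27  P2=18  P3=5  P4=24  P5=8
Waiting(P5) = turnaround − burst = 8 − 5 = 3

3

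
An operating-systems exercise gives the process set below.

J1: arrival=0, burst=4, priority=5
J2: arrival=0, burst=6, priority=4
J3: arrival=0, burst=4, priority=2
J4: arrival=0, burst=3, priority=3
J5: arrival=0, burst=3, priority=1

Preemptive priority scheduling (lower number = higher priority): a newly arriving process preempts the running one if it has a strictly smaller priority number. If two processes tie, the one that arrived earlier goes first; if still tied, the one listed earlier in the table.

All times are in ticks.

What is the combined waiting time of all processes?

Gantt: | J5 0-3 | J3 3-7 | J4 7-10 | J2 10-16 | J1 16-20 |
Completion: J1=20  J2=16  J3=7  J4=10  J5=3
Turnaround (C−A): J1=20  J2=16  J3=7  J4=10  J5=3
Waiting = turnaround − burst: J1=16, J2=10, J3=3, J4=7, J5=0
Total waiting = 16 + 10 + 3 + 7 + 0 = 36

36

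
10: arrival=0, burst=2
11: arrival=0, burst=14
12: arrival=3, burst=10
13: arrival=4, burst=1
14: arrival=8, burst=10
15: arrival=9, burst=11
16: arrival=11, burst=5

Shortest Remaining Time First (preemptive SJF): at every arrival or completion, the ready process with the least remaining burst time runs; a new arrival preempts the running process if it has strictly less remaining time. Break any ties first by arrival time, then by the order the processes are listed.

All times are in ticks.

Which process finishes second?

13

Gantt: | 10 0-2 | 11 2-3 | 12 3-4 | 13 4-5 | 12 5-14 | 16 14-19 | 14 19-29 | 15 29-40 | 11 40-53 |
Completion: 10=2  11=53  12=14  13=5  14=29  15=40  16=19
Turnaround (C−A): 10=2  11=53  12=11  13=1  14=21  15=31  16=8
Finish order: 10 → 13 → 12 → 16 → 14 → 15 → 11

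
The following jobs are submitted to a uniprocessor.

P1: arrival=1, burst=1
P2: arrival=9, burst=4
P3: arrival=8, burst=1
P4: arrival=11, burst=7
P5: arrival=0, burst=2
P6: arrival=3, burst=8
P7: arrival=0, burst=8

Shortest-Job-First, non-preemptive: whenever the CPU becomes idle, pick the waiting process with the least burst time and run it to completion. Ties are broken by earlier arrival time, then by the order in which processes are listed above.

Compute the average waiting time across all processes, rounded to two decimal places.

Schedule: | P5 0-2 | P1 2-3 | P7 3-11 | P3 11-12 | P2 12-16 | P4 16-23 | P6 23-31 |
Completion: P1=3  P2=16  P3=12  P4=23  P5=2  P6=31  P7=11
Turnaround (C−A): P1=2  P2=7  P3=4  P4=12  P5=2  P6=28  P7=11
Waiting times: P1=1, P2=3, P3=3, P4=5, P5=0, P6=20, P7=3
Average waiting = (1+3+3+5+0+20+3) / 7 = 35/7 = 5.00

5.00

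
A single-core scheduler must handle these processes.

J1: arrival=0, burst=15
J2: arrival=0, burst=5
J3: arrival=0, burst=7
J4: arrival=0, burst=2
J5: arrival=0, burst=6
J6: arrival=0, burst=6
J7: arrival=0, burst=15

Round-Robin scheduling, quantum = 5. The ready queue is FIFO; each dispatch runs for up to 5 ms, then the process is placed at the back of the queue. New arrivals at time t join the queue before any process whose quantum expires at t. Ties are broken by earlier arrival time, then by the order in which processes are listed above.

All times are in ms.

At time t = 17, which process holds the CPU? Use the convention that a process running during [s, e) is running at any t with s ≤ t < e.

J5

Gantt: | J1 0-5 | J2 5-10 | J3 10-15 | J4 15-17 | J5 17-22 | J6 22-27 | J7 27-32 | J1 32-37 | J3 37-39 | J5 39-40 | J6 40-41 | J7 41-46 | J1 46-51 | J7 51-56 |
Completion: J1=51  J2=10  J3=39  J4=17  J5=40  J6=41  J7=56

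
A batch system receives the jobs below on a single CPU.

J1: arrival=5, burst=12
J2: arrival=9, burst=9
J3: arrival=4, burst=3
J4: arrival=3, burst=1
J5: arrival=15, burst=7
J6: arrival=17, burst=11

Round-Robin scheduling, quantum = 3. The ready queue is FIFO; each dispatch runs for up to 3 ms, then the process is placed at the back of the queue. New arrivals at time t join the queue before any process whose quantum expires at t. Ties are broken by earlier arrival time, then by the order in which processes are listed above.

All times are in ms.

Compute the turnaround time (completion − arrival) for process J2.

22

Gantt: | idle 0-3 | J4 3-4 | J3 4-7 | J1 7-10 | J2 10-13 | J1 13-16 | J2 16-19 | J5 19-22 | J1 22-25 | J6 25-28 | J2 28-31 | J5 31-34 | J1 34-37 | J6 37-40 | J5 40-41 | J6 41-46 |
Completion: J1=37  J2=31  J3=7  J4=4  J5=41  J6=46
Turnaround (C−A): J1=32  J2=22  J3=3  J4=1  J5=26  J6=29
Turnaround(J2) = completion − arrival = 31 − 9 = 22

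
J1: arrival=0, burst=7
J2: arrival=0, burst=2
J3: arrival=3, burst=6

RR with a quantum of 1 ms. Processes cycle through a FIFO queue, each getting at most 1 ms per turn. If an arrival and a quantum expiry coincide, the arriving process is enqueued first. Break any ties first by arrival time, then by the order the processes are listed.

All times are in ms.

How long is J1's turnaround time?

Timeline: | J1 0-1 | J2 1-2 | J1 2-3 | J2 3-4 | J3 4-5 | J1 5-6 | J3 6-7 | J1 7-8 | J3 8-9 | J1 9-10 | J3 10-11 | J1 11-12 | J3 12-13 | J1 13-14 | J3 14-15 |
Completion: J1=14  J2=4  J3=15
Turnaround (C−A): J1=14  J2=4  J3=12
Turnaround(J1) = completion − arrival = 14 − 0 = 14

14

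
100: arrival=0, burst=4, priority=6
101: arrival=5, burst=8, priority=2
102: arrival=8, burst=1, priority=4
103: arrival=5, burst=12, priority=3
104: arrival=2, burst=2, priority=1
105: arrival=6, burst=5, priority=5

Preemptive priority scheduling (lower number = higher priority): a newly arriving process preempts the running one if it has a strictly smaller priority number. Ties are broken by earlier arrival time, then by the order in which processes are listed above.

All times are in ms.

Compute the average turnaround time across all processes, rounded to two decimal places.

17.50

Schedule: | 100 0-2 | 104 2-4 | 100 4-5 | 101 5-13 | 103 13-25 | 102 25-26 | 105 26-31 | 100 31-32 |
Completion: 100=32  101=13  102=26  103=25  104=4  105=31
Turnaround (C−A): 100=32  101=8  102=18  103=20  104=2  105=25
Turnaround times: 100=32, 101=8, 102=18, 103=20, 104=2, 105=25
Average turnaround = (32+8+18+20+2+25) / 6 = 105/6 = 17.50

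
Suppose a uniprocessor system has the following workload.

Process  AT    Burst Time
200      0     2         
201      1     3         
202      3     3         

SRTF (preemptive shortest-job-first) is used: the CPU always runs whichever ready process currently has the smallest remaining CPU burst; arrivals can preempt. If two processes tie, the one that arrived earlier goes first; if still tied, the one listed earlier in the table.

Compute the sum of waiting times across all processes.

Timeline: | 200 0-2 | 201 2-5 | 202 5-8 |
Completion: 200=2  201=5  202=8
Waiting = turnaround − burst: 200=0, 201=1, 202=2
Total waiting = 0 + 1 + 2 = 3

3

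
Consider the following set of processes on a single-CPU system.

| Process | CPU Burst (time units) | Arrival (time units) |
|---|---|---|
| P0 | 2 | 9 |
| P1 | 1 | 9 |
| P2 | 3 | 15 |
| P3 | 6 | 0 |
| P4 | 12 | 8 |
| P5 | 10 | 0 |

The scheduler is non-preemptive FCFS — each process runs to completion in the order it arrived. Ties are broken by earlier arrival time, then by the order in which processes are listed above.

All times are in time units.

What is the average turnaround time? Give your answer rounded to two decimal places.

Gantt: | P3 0-6 | P5 6-16 | P4 16-28 | P0 28-30 | P1 30-31 | P2 31-34 |
Completion: P0=30  P1=31  P2=34  P3=6  P4=28  P5=16
Turnaround (C−A): P0=21  P1=22  P2=19  P3=6  P4=20  P5=16
Turnaround times: P0=21, P1=22, P2=19, P3=6, P4=20, P5=16
Average turnaround = (21+22+19+6+20+16) / 6 = 104/6 = 17.33

17.33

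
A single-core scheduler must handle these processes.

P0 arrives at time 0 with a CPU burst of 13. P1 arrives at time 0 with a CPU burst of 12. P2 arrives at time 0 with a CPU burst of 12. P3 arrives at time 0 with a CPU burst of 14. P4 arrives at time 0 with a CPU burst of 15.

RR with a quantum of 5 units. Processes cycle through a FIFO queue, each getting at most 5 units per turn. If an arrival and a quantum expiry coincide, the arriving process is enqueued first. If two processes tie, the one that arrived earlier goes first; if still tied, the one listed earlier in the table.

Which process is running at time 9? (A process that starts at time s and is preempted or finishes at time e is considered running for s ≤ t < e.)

P1

Gantt: | P0 0-5 | P1 5-10 | P2 10-15 | P3 15-20 | P4 20-25 | P0 25-30 | P1 30-35 | P2 35-40 | P3 40-45 | P4 45-50 | P0 50-53 | P1 53-55 | P2 55-57 | P3 57-61 | P4 61-66 |
Completion: P0=53  P1=55  P2=57  P3=61  P4=66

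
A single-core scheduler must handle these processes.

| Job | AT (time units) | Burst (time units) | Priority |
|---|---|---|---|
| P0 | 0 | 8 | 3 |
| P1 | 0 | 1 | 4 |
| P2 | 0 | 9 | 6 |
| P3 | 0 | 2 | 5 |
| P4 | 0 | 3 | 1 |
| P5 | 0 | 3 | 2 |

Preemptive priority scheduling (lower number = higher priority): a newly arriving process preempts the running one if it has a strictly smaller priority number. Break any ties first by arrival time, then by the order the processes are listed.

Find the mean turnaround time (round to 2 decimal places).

Gantt: | P4 0-3 | P5 3-6 | P0 6-14 | P1 14-15 | P3 15-17 | P2 17-26 |
Completion: P0=14  P1=15  P2=26  P3=17  P4=3  P5=6
Turnaround (C−A): P0=14  P1=15  P2=26  P3=17  P4=3  P5=6
Turnaround times: P0=14, P1=15, P2=26, P3=17, P4=3, P5=6
Average turnaround = (14+15+26+17+3+6) / 6 = 81/6 = 13.50

13.50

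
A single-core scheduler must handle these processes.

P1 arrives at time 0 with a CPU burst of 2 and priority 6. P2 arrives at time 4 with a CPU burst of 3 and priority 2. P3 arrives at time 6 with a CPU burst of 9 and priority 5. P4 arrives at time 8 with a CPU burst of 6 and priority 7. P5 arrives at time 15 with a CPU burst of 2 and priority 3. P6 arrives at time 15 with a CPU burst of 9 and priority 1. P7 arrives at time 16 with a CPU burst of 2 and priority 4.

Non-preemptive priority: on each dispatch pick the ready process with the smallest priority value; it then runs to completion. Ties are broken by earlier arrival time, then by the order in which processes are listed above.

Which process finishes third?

Schedule: | P1 0-2 | idle 2-4 | P2 4-7 | P3 7-16 | P6 16-25 | P5 25-27 | P7 27-29 | P4 29-35 |
Completion: P1=2  P2=7  P3=16  P4=35  P5=27  P6=25  P7=29
Turnaround (C−A): P1=2  P2=3  P3=10  P4=27  P5=12  P6=10  P7=13
Finish order: P1 → P2 → P3 → P6 → P5 → P7 → P4

P3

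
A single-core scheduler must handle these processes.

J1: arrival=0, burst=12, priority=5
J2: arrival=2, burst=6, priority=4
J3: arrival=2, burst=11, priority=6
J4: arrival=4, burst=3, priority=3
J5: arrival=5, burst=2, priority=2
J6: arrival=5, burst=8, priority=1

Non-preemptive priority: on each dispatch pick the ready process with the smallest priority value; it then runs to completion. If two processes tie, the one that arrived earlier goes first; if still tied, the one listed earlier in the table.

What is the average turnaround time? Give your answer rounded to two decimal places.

22.33

Gantt: | J1 0-12 | J6 12-20 | J5 20-22 | J4 22-25 | J2 25-31 | J3 31-42 |
Completion: J1=12  J2=31  J3=42  J4=25  J5=22  J6=20
Turnaround (C−A): J1=12  J2=29  J3=40  J4=21  J5=17  J6=15
Turnaround times: J1=12, J2=29, J3=40, J4=21, J5=17, J6=15
Average turnaround = (12+29+40+21+17+15) / 6 = 134/6 = 22.33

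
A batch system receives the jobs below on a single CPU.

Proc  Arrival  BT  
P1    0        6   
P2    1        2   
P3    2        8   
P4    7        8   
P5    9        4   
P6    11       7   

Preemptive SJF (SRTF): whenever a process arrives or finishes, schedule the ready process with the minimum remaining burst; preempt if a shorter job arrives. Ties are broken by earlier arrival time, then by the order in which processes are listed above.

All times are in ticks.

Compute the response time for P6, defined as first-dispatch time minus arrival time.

9

Schedule: | P1 0-1 | P2 1-3 | P1 3-8 | P3 8-9 | P5 9-13 | P3 13-20 | P6 20-27 | P4 27-35 |
Completion: P1=8  P2=3  P3=20  P4=35  P5=13  P6=27
Turnaround (C−A): P1=8  P2=2  P3=18  P4=28  P5=4  P6=16
Response(P6) = first start − arrival = 20 − 11 = 9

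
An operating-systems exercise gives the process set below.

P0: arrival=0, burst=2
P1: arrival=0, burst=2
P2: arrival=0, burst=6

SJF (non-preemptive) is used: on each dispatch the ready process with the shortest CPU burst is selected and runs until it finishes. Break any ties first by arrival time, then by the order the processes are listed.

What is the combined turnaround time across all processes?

16

Gantt: | P0 0-2 | P1 2-4 | P2 4-10 |
Completion: P0=2  P1=4  P2=10
Turnaround = completion − arrival: P0=2, P1=4, P2=10
Total turnaround = 2 + 4 + 10 = 16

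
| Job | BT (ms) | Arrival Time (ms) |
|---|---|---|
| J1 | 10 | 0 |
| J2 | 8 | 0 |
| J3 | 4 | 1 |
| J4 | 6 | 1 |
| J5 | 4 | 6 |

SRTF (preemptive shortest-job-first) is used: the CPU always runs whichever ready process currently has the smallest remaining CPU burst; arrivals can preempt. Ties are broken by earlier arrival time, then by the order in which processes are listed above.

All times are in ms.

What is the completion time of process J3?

5

Schedule: | J2 0-1 | J3 1-5 | J4 5-6 | J5 6-10 | J4 10-15 | J2 15-22 | J1 22-32 |
Completion: J1=32  J2=22  J3=5  J4=15  J5=10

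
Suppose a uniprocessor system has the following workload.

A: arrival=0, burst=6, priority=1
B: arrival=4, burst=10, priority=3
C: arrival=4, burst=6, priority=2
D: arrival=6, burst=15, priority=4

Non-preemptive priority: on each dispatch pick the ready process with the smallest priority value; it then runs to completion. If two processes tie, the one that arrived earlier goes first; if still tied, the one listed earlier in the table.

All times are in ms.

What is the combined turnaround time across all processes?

Gantt: | A 0-6 | C 6-12 | B 12-22 | D 22-37 |
Completion: A=6  B=22  C=12  D=37
Turnaround (C−A): A=6  B=18  C=8  D=31
Turnaround = completion − arrival: A=6, B=18, C=8, D=31
Total turnaround = 6 + 18 + 8 + 31 = 63

63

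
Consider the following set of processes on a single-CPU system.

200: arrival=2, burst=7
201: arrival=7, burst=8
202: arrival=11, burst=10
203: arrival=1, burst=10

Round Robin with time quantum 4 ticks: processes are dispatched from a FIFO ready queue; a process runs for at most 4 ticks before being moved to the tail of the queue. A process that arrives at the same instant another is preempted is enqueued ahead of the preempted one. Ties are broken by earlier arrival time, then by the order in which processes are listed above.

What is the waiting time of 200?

11

Timeline: | idle 0-1 | 203 1-5 | 200 5-9 | 203 9-13 | 201 13-17 | 200 17-20 | 202 20-24 | 203 24-26 | 201 26-30 | 202 30-36 |
Completion: 200=20  201=30  202=36  203=26
Turnaround (C−A): 200=18  201=23  202=25  203=25
Waiting(200) = turnaround − burst = 18 − 7 = 11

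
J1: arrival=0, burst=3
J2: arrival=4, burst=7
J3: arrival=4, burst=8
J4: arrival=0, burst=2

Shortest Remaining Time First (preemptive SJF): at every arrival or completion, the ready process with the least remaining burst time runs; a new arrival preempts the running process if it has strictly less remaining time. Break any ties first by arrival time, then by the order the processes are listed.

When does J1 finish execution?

Timeline: | J4 0-2 | J1 2-5 | J2 5-12 | J3 12-20 |
Completion: J1=5  J2=12  J3=20  J4=2

5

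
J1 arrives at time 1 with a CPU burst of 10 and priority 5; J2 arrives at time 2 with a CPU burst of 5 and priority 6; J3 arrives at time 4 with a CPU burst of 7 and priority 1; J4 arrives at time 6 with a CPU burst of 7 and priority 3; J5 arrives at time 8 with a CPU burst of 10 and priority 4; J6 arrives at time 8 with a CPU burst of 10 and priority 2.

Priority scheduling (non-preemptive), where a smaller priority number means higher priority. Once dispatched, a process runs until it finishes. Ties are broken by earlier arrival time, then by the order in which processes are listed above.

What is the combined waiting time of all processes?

109

Gantt: | idle 0-1 | J1 1-11 | J3 11-18 | J6 18-28 | J4 28-35 | J5 35-45 | J2 45-50 |
Completion: J1=11  J2=50  J3=18  J4=35  J5=45  J6=28
Turnaround (C−A): J1=10  J2=48  J3=14  J4=29  J5=37  J6=20
Waiting = turnaround − burst: J1=0, J2=43, J3=7, J4=22, J5=27, J6=10
Total waiting = 0 + 43 + 7 + 22 + 27 + 10 = 109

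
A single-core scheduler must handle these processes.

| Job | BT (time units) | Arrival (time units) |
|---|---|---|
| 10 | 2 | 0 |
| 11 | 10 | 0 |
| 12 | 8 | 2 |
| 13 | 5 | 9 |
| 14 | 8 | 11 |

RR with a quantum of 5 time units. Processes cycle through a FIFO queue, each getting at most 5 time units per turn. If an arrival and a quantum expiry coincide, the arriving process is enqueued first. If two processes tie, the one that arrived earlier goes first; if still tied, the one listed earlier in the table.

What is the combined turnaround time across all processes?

Timeline: | 10 0-2 | 11 2-7 | 12 7-12 | 11 12-17 | 13 17-22 | 14 22-27 | 12 27-30 | 14 30-33 |
Completion: 10=2  11=17  12=30  13=22  14=33
Turnaround (C−A): 10=2  11=17  12=28  13=13  14=22
Turnaround = completion − arrival: 10=2, 11=17, 12=28, 13=13, 14=22
Total turnaround = 2 + 17 + 28 + 13 + 22 = 82

82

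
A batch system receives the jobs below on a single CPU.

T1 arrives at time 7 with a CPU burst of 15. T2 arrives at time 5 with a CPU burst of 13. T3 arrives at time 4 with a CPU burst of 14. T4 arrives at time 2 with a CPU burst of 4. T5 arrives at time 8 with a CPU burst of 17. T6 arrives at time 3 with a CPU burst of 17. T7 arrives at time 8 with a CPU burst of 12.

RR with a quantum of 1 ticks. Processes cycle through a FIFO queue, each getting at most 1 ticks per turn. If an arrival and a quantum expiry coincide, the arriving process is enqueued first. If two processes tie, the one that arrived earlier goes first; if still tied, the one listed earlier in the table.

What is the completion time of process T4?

Gantt: | idle 0-2 | T4 2-3 | T6 3-4 | T4 4-5 | T3 5-6 | T6 6-7 | T2 7-8 | T4 8-9 | T3 9-10 | T1 10-11 | T6 11-12 | T5 12-13 | T7 13-14 | T2 14-15 | T4 15-16 | T3 16-17 | T1 17-18 | T6 18-19 | T5 19-20 | T7 20-21 | T2 21-22 | T3 22-23 | T1 23-24 | T6 24-25 | T5 25-26 | T7 26-27 | T2 27-28 | T3 28-29 | T1 29-30 | T6 30-31 | T5 31-32 | T7 32-33 | T2 33-34 | T3 34-35 | T1 35-36 | T6 36-37 | T5 37-38 | T7 38-39 | T2 39-40 | T3 40-41 | T1 41-42 | T6 42-43 | T5 43-44 | T7 44-45 | T2 45-46 | T3 46-47 | T1 47-48 | T6 48-49 | T5 49-50 | T7 50-51 | T2 51-52 | T3 52-53 | T1 53-54 | T6 54-55 | T5 55-56 | T7 56-57 | T2 57-58 | T3 58-59 | T1 59-60 | T6 60-61 | T5 61-62 | T7 62-63 | T2 63-64 | T3 64-65 | T1 65-66 | T6 66-67 | T5 67-68 | T7 68-69 | T2 69-70 | T3 70-71 | T1 71-72 | T6 72-73 | T5 73-74 | T7 74-75 | T2 75-76 | T3 76-77 | T1 77-78 | T6 78-79 | T5 79-80 | T7 80-81 | T2 81-82 | T3 82-83 | T1 83-84 | T6 84-85 | T5 85-86 | T1 86-87 | T6 87-88 | T5 88-89 | T1 89-90 | T6 90-91 | T5 91-94 |
Completion: T1=90  T2=82  T3=83  T4=16  T5=94  T6=91  T7=81
Turnaround (C−A): T1=83  T2=77  T3=79  T4=14  T5=86  T6=88  T7=73

16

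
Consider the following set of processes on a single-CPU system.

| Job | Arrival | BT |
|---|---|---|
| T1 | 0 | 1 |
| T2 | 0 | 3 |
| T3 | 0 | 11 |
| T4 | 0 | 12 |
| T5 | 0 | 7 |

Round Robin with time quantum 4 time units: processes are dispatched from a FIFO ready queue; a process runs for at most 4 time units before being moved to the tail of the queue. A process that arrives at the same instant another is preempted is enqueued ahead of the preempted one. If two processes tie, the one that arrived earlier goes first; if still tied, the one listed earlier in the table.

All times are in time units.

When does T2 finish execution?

4

Gantt: | T1 0-1 | T2 1-4 | T3 4-8 | T4 8-12 | T5 12-16 | T3 16-20 | T4 20-24 | T5 24-27 | T3 27-30 | T4 30-34 |
Completion: T1=1  T2=4  T3=30  T4=34  T5=27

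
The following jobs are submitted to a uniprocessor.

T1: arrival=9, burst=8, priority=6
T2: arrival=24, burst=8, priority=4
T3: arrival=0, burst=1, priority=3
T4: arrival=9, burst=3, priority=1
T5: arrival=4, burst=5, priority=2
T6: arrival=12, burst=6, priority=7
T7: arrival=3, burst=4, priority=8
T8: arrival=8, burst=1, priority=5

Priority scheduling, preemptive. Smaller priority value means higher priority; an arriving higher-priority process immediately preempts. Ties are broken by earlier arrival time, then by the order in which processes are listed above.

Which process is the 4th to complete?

T8

Gantt: | T3 0-1 | idle 1-3 | T7 3-4 | T5 4-9 | T4 9-12 | T8 12-13 | T1 13-21 | T6 21-24 | T2 24-32 | T6 32-35 | T7 35-38 |
Completion: T1=21  T2=32  T3=1  T4=12  T5=9  T6=35  T7=38  T8=13
Turnaround (C−A): T1=12  T2=8  T3=1  T4=3  T5=5  T6=23  T7=35  T8=5
Finish order: T3 → T5 → T4 → T8 → T1 → T2 → T6 → T7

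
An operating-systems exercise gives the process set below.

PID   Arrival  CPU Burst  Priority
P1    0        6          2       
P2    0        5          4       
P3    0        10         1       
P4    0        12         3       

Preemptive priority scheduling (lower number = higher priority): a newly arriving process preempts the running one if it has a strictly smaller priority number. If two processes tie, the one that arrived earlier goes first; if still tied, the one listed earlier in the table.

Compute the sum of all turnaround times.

Schedule: | P3 0-10 | P1 10-16 | P4 16-28 | P2 28-33 |
Completion: P1=16  P2=33  P3=10  P4=28
Turnaround = completion − arrival: P1=16, P2=33, P3=10, P4=28
Total turnaround = 16 + 33 + 10 + 28 = 87

87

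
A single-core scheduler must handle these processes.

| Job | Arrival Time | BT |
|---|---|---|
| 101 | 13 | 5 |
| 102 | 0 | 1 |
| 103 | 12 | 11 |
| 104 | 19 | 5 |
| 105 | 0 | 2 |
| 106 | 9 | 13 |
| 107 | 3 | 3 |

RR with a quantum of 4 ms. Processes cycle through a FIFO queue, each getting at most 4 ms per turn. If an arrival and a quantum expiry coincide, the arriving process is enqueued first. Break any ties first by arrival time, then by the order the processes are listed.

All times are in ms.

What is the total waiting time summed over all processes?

74

Timeline: | 102 0-1 | 105 1-3 | 107 3-6 | idle 6-9 | 106 9-13 | 103 13-17 | 101 17-21 | 106 21-25 | 103 25-29 | 104 29-33 | 101 33-34 | 106 34-38 | 103 38-41 | 104 41-42 | 106 42-43 |
Completion: 101=34  102=1  103=41  104=42  105=3  106=43  107=6
Turnaround (C−A): 101=21  102=1  103=29  104=23  105=3  106=34  107=3
Waiting = turnaround − burst: 101=16, 102=0, 103=18, 104=18, 105=1, 106=21, 107=0
Total waiting = 16 + 0 + 18 + 18 + 1 + 21 + 0 = 74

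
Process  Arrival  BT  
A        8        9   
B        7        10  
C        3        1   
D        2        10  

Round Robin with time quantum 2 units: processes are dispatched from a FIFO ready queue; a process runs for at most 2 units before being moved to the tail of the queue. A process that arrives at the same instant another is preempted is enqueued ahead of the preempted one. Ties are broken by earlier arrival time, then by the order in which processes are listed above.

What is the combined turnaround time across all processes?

71

Gantt: | idle 0-2 | D 2-4 | C 4-5 | D 5-7 | B 7-9 | D 9-11 | A 11-13 | B 13-15 | D 15-17 | A 17-19 | B 19-21 | D 21-23 | A 23-25 | B 25-27 | A 27-29 | B 29-31 | A 31-32 |
Completion: A=32  B=31  C=5  D=23
Turnaround (C−A): A=24  B=24  C=2  D=21
Turnaround = completion − arrival: A=24, B=24, C=2, D=21
Total turnaround = 24 + 24 + 2 + 21 = 71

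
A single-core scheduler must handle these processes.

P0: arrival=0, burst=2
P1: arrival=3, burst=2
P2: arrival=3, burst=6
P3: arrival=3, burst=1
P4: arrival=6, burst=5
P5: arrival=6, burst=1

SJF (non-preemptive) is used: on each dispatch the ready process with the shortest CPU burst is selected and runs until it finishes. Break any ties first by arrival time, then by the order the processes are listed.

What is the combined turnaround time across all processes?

Timeline: | P0 0-2 | idle 2-3 | P3 3-4 | P1 4-6 | P5 6-7 | P4 7-12 | P2 12-18 |
Completion: P0=2  P1=6  P2=18  P3=4  P4=12  P5=7
Turnaround = completion − arrival: P0=2, P1=3, P2=15, P3=1, P4=6, P5=1
Total turnaround = 2 + 3 + 15 + 1 + 6 + 1 = 28

28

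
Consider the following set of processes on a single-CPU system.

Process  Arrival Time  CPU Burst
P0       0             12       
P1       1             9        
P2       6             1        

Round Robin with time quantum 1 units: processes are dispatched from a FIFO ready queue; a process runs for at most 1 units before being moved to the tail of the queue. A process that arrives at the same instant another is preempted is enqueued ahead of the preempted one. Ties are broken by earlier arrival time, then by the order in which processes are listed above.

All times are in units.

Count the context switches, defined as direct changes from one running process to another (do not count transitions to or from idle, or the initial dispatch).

Schedule: | P0 0-1 | P1 1-2 | P0 2-3 | P1 3-4 | P0 4-5 | P1 5-6 | P0 6-7 | P2 7-8 | P1 8-9 | P0 9-10 | P1 10-11 | P0 11-12 | P1 12-13 | P0 13-14 | P1 14-15 | P0 15-16 | P1 16-17 | P0 17-18 | P1 18-19 | P0 19-22 |
Completion: P0=22  P1=19  P2=8
Turnaround (C−A): P0=22  P1=18  P2=2

19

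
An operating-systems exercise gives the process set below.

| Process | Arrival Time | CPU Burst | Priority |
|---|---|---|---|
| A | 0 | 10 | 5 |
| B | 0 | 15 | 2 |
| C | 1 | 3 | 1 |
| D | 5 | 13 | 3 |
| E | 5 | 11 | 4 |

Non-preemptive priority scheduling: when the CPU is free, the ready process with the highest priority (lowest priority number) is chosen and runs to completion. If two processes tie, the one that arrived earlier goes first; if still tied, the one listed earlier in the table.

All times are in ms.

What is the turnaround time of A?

Timeline: | B 0-15 | C 15-18 | D 18-31 | E 31-42 | A 42-52 |
Completion: A=52  B=15  C=18  D=31  E=42
Turnaround(A) = completion − arrival = 52 − 0 = 52

52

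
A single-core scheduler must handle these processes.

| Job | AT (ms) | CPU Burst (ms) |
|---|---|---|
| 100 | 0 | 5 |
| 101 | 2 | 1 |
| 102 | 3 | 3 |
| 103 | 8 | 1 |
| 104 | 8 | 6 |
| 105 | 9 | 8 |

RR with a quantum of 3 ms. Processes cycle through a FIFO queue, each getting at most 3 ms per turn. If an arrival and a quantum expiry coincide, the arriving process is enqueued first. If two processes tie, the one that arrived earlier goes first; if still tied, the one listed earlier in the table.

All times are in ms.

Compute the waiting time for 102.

Schedule: | 100 0-3 | 101 3-4 | 102 4-7 | 100 7-9 | 103 9-10 | 104 10-13 | 105 13-16 | 104 16-19 | 105 19-24 |
Completion: 100=9  101=4  102=7  103=10  104=19  105=24
Turnaround (C−A): 100=9  101=2  102=4  103=2  104=11  105=15
Waiting(102) = turnaround − burst = 4 − 3 = 1

1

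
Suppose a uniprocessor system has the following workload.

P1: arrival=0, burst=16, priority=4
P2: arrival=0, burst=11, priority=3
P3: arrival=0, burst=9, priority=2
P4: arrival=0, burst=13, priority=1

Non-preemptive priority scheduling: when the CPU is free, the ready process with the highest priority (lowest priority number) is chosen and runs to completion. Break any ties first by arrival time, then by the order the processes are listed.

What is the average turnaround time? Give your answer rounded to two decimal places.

29.25

Gantt: | P4 0-13 | P3 13-22 | P2 22-33 | P1 33-49 |
Completion: P1=49  P2=33  P3=22  P4=13
Turnaround times: P1=49, P2=33, P3=22, P4=13
Average turnaround = (49+33+22+13) / 4 = 117/4 = 29.25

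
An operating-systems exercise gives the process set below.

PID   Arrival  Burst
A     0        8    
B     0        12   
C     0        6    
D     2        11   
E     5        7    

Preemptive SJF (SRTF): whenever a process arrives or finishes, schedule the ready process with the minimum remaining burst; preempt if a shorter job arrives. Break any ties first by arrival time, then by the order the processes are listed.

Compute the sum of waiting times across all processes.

Schedule: | C 0-6 | E 6-13 | A 13-21 | D 21-32 | B 32-44 |
Completion: A=21  B=44  C=6  D=32  E=13
Turnaround (C−A): A=21  B=44  C=6  D=30  E=8
Waiting = turnaround − burst: A=13, B=32, C=0, D=19, E=1
Total waiting = 13 + 32 + 0 + 19 + 1 = 65

65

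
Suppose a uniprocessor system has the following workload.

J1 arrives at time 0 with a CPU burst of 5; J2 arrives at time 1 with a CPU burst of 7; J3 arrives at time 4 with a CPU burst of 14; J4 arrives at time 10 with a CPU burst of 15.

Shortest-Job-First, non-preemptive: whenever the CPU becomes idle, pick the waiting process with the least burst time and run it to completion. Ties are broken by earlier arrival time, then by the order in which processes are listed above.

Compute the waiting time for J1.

0

Schedule: | J1 0-5 | J2 5-12 | J3 12-26 | J4 26-41 |
Completion: J1=5  J2=12  J3=26  J4=41
Turnaround (C−A): J1=5  J2=11  J3=22  J4=31
Waiting(J1) = turnaround − burst = 5 − 5 = 0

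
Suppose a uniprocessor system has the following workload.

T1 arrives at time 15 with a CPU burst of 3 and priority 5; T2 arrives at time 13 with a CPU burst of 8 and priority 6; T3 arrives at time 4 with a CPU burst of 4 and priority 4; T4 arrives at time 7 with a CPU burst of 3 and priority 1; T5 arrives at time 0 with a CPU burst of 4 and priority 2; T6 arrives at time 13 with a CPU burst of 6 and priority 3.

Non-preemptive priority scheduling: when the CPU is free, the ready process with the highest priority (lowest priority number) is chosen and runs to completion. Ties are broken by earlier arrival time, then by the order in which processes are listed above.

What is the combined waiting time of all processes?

14

Schedule: | T5 0-4 | T3 4-8 | T4 8-11 | idle 11-13 | T6 13-19 | T1 19-22 | T2 22-30 |
Completion: T1=22  T2=30  T3=8  T4=11  T5=4  T6=19
Waiting = turnaround − burst: T1=4, T2=9, T3=0, T4=1, T5=0, T6=0
Total waiting = 4 + 9 + 0 + 1 + 0 + 0 = 14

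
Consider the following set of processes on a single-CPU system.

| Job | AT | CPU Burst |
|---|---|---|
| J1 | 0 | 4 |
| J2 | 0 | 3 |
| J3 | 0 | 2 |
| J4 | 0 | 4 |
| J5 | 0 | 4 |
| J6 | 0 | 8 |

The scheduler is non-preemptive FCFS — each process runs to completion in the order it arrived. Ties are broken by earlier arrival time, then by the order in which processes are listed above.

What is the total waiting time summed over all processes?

50

Gantt: | J1 0-4 | J2 4-7 | J3 7-9 | J4 9-13 | J5 13-17 | J6 17-25 |
Completion: J1=4  J2=7  J3=9  J4=13  J5=17  J6=25
Turnaround (C−A): J1=4  J2=7  J3=9  J4=13  J5=17  J6=25
Waiting = turnaround − burst: J1=0, J2=4, J3=7, J4=9, J5=13, J6=17
Total waiting = 0 + 4 + 7 + 9 + 13 + 17 = 50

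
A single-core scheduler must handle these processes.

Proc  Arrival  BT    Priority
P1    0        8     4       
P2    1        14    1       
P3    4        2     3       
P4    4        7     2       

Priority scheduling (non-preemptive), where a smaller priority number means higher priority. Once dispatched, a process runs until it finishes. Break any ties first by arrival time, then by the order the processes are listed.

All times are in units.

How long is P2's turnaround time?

Gantt: | P1 0-8 | P2 8-22 | P4 22-29 | P3 29-31 |
Completion: P1=8  P2=22  P3=31  P4=29
Turnaround (C−A): P1=8  P2=21  P3=27  P4=25
Turnaround(P2) = completion − arrival = 22 − 1 = 21

21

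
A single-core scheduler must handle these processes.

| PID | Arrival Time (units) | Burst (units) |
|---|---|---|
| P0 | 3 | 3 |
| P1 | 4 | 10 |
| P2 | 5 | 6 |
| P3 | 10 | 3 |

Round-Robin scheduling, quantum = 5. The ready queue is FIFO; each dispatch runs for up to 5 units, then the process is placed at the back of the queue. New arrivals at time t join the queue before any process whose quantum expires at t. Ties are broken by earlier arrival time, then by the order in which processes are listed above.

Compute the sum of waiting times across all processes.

30

Schedule: | idle 0-3 | P0 3-6 | P1 6-11 | P2 11-16 | P3 16-19 | P1 19-24 | P2 24-25 |
Completion: P0=6  P1=24  P2=25  P3=19
Waiting = turnaround − burst: P0=0, P1=10, P2=14, P3=6
Total waiting = 0 + 10 + 14 + 6 = 30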